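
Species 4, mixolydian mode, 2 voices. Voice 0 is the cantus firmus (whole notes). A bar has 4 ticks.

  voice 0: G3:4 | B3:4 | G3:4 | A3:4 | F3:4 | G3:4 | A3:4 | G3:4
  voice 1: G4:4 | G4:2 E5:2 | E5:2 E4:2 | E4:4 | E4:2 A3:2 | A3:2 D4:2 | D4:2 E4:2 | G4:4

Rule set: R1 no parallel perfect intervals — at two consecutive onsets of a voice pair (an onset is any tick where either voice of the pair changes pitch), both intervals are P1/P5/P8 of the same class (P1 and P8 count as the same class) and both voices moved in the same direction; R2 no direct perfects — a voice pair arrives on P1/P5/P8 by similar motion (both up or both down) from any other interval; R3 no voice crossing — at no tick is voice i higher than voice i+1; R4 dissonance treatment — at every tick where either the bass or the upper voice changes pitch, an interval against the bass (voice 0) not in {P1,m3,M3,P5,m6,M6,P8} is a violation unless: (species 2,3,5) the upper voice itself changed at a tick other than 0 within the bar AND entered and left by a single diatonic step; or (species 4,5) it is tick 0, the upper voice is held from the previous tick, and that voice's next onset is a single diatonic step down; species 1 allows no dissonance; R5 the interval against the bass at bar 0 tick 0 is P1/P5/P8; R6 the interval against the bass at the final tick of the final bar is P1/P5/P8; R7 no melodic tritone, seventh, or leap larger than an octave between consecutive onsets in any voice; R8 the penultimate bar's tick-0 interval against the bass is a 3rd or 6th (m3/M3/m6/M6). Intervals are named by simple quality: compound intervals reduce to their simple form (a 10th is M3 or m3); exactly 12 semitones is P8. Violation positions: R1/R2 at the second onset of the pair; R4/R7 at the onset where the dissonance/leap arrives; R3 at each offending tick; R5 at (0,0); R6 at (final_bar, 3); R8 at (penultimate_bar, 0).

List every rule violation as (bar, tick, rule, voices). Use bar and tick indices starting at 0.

bar 0: v0=G3 v1=G4 downbeat P8
bar 1: v0=B3 v1=G4 downbeat m6
bar 2: v0=G3 v1=E5 downbeat M6
bar 3: v0=A3 v1=E4 downbeat P5
bar 4: v0=F3 v1=E4 downbeat M7
bar 5: v0=G3 v1=A3 downbeat M2
bar 6: v0=A3 v1=D4 downbeat P4
bar 7: v0=G3 v1=G4 downbeat P8
  -> R4 @ bar 1 tick 2 v(0, 1): B3/E5 P4 untreated
  -> R4 @ bar 4 tick 0 v(0, 1): F3/E4 M7 untreated
  -> R4 @ bar 5 tick 0 v(0, 1): G3/A3 M2 untreated
  -> R4 @ bar 6 tick 0 v(0, 1): A3/D4 P4 untreated
  -> R8 @ bar 6 tick 0 v(0, 1): penult P4 not 3rd/6th

(1, 2, R4, (0, 1))
(4, 0, R4, (0, 1))
(5, 0, R4, (0, 1))
(6, 0, R4, (0, 1))
(6, 0, R8, (0, 1))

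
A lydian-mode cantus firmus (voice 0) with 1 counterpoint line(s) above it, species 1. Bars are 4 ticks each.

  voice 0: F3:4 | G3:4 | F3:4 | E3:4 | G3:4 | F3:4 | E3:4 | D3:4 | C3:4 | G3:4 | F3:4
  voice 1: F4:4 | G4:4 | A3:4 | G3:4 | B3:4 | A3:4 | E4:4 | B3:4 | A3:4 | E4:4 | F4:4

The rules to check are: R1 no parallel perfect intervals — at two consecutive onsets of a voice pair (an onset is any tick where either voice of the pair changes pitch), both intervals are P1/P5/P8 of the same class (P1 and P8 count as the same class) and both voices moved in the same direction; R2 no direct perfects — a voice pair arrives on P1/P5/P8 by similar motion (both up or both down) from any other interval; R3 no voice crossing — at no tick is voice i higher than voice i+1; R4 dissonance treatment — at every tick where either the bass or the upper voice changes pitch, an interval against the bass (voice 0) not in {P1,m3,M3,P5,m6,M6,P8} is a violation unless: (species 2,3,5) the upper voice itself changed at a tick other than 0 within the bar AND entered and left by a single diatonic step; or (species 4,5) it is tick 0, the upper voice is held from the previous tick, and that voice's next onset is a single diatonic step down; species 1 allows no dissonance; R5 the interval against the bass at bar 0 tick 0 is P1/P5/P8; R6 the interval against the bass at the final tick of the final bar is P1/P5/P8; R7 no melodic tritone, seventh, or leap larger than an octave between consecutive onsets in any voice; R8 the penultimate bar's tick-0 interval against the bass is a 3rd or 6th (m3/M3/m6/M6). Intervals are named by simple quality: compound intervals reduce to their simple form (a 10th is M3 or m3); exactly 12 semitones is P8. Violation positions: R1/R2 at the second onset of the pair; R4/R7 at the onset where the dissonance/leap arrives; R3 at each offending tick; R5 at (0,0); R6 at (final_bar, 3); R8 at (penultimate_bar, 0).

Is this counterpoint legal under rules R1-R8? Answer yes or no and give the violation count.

No (2 violations)

bar 0: v0=F3 v1=F4 (P8)
bar 1: v0=G3 v1=G4 (P8)
bar 2: v0=F3 v1=A3 (M3)
bar 3: v0=E3 v1=G3 (m3)
bar 4: v0=G3 v1=B3 (M3)
bar 5: v0=F3 v1=A3 (M3)
bar 6: v0=E3 v1=E4 (P8)
bar 7: v0=D3 v1=B3 (M6)
bar 8: v0=C3 v1=A3 (M6)
bar 9: v0=G3 v1=E4 (M6)
bar 10: v0=F3 v1=F4 (P8)
  R1 @ bar1.0: F3/F4 P8 -> G3/G4 P8 similar
  R7 @ bar2.0: G4->A3 leap 10st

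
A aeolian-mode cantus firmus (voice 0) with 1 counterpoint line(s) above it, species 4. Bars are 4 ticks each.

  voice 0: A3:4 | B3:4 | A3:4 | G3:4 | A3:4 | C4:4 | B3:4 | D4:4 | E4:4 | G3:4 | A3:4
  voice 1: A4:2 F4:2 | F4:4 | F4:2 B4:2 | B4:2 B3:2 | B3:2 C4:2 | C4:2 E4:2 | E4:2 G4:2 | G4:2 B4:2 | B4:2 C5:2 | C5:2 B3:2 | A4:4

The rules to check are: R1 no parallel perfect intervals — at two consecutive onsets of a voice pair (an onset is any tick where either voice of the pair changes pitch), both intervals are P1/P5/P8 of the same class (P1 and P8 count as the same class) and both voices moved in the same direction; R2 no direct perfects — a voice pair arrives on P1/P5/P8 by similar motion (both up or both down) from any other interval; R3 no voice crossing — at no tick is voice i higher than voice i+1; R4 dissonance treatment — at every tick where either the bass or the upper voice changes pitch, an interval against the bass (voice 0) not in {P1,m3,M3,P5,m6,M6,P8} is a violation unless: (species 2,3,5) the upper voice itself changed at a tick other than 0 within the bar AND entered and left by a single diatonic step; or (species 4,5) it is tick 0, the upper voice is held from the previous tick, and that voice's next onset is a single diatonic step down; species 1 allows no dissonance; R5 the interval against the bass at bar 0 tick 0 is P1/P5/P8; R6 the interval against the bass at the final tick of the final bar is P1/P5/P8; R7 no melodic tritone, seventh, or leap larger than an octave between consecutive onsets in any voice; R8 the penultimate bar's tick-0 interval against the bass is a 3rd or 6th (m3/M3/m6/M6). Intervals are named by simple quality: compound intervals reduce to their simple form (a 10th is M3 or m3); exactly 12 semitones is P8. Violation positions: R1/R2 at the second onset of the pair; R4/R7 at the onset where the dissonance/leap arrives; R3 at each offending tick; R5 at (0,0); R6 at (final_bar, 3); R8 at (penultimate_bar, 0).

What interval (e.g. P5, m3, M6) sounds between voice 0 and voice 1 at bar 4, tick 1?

voice 0=A3 voice 1=B3 -> M2

M2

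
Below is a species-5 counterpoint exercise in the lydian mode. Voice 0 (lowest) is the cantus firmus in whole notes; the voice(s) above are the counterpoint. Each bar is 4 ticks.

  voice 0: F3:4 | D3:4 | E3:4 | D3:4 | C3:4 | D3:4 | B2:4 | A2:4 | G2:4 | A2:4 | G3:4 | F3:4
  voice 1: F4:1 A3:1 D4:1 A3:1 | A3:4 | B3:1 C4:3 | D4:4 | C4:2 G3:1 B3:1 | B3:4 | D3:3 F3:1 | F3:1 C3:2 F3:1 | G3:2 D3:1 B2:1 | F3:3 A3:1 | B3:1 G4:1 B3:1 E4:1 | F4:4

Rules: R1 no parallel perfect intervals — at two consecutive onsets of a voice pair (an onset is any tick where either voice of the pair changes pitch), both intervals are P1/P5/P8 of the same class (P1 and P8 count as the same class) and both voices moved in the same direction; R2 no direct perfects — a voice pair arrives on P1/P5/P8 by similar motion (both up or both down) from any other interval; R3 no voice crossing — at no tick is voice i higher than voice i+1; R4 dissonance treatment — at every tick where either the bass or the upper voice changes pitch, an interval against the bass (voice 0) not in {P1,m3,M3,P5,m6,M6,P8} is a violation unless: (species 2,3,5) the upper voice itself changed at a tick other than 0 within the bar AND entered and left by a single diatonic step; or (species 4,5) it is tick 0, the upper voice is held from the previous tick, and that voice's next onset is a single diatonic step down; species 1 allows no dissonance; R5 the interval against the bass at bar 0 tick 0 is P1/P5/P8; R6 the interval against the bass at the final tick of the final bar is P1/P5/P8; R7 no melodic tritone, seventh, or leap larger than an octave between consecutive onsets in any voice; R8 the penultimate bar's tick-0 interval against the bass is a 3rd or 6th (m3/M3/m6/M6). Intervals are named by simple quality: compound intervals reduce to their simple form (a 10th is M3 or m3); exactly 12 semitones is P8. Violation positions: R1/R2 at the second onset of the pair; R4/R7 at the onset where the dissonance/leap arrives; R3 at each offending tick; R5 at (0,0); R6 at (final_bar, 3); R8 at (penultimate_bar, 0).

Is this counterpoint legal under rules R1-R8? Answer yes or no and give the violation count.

bar 0: v0=F3 v1=F4 (P8)
bar 1: v0=D3 v1=A3 (P5)
bar 2: v0=E3 v1=B3 (P5)
bar 3: v0=D3 v1=D4 (P8)
bar 4: v0=C3 v1=C4 (P8)
bar 5: v0=D3 v1=B3 (M6)
bar 6: v0=B2 v1=D3 (m3)
bar 7: v0=A2 v1=F3 (m6)
bar 8: v0=G2 v1=G3 (P8)
bar 9: v0=A2 v1=F3 (m6)
bar 10: v0=G3 v1=B3 (M3)
bar 11: v0=F3 v1=F4 (P8)
  R1 @ bar2.0: D3/A3 P5 -> E3/B3 P5 similar
  R1 @ bar4.0: D3/D4 P8 -> C3/C4 P8 similar
  R4 @ bar4.3: C3/B3 M7 untreated
  R4 @ bar6.3: B2/F3 TT untreated
  R7 @ bar9.0: B2->F3 leap 6st
  R7 @ bar10.0: A2->G3 leap 10st

No (6 violations)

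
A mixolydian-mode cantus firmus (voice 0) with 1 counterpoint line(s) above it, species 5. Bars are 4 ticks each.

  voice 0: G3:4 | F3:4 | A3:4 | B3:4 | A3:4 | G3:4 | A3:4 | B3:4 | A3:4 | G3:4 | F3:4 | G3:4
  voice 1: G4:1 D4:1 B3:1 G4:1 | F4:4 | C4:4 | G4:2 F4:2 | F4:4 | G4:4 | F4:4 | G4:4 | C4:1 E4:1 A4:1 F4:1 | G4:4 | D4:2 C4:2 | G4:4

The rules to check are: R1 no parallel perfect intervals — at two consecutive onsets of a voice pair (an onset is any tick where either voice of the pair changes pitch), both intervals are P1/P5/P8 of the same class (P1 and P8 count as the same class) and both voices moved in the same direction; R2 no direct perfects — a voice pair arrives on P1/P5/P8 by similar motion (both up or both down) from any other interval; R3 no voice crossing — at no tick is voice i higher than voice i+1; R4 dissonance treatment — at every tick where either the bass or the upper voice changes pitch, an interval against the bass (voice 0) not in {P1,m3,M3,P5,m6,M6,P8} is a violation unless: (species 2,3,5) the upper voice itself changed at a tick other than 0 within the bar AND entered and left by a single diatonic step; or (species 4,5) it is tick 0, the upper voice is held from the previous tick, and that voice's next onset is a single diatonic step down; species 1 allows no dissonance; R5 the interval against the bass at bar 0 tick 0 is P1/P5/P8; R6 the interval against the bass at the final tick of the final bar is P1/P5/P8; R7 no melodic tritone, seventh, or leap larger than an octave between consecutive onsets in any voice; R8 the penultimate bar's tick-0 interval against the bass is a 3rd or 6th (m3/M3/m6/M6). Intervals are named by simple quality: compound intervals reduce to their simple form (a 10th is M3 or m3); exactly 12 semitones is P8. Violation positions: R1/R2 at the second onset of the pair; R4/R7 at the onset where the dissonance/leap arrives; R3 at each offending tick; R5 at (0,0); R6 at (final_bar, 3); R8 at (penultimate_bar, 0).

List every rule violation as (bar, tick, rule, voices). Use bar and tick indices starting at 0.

bar 0: v0=G3 v1=G4 downbeat P8
bar 1: v0=F3 v1=F4 downbeat P8
bar 2: v0=A3 v1=C4 downbeat m3
bar 3: v0=B3 v1=G4 downbeat m6
bar 4: v0=A3 v1=F4 downbeat m6
bar 5: v0=G3 v1=G4 downbeat P8
bar 6: v0=A3 v1=F4 downbeat m6
bar 7: v0=B3 v1=G4 downbeat m6
bar 8: v0=A3 v1=C4 downbeat m3
bar 9: v0=G3 v1=G4 downbeat P8
bar 10: v0=F3 v1=D4 downbeat M6
bar 11: v0=G3 v1=G4 downbeat P8
  -> R1 @ bar 1 tick 0 v(0, 1): G3/G4 P8 -> F3/F4 P8 similar
  -> R2 @ bar 11 tick 0 v(0, 1): F3/C4 P5 -> G3/G4 P8 similar

(1, 0, R1, (0, 1))
(11, 0, R2, (0, 1))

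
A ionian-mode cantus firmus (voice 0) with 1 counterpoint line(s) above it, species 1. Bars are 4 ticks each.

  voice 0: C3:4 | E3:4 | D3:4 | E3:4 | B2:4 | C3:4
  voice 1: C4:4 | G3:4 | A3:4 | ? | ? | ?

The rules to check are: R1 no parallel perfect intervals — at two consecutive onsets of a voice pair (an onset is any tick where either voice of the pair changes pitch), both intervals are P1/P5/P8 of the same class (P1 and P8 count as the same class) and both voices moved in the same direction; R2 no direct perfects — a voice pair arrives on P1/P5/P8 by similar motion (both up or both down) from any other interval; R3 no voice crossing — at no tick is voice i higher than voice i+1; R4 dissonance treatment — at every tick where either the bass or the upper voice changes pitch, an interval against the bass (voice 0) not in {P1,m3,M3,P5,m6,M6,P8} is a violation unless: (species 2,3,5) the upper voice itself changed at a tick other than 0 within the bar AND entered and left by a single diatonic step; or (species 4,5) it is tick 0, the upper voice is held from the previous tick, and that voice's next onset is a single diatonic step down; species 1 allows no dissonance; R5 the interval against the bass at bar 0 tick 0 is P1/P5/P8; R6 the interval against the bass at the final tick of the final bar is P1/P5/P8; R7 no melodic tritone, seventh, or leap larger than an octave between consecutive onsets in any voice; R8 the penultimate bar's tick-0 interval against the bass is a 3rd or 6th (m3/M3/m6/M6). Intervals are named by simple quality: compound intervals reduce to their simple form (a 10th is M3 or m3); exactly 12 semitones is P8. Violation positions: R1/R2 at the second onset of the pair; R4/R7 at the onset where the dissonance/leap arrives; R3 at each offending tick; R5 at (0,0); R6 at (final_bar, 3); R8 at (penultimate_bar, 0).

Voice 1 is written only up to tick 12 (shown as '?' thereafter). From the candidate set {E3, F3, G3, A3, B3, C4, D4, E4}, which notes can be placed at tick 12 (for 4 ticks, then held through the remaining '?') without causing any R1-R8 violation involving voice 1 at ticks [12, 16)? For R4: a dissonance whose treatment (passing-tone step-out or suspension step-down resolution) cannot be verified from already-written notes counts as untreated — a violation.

{C4, E3, G3}

E3: legal
F3: violates R4
G3: legal
A3: violates R4
B3: violates R1
C4: legal
D4: violates R4
E4: violates R2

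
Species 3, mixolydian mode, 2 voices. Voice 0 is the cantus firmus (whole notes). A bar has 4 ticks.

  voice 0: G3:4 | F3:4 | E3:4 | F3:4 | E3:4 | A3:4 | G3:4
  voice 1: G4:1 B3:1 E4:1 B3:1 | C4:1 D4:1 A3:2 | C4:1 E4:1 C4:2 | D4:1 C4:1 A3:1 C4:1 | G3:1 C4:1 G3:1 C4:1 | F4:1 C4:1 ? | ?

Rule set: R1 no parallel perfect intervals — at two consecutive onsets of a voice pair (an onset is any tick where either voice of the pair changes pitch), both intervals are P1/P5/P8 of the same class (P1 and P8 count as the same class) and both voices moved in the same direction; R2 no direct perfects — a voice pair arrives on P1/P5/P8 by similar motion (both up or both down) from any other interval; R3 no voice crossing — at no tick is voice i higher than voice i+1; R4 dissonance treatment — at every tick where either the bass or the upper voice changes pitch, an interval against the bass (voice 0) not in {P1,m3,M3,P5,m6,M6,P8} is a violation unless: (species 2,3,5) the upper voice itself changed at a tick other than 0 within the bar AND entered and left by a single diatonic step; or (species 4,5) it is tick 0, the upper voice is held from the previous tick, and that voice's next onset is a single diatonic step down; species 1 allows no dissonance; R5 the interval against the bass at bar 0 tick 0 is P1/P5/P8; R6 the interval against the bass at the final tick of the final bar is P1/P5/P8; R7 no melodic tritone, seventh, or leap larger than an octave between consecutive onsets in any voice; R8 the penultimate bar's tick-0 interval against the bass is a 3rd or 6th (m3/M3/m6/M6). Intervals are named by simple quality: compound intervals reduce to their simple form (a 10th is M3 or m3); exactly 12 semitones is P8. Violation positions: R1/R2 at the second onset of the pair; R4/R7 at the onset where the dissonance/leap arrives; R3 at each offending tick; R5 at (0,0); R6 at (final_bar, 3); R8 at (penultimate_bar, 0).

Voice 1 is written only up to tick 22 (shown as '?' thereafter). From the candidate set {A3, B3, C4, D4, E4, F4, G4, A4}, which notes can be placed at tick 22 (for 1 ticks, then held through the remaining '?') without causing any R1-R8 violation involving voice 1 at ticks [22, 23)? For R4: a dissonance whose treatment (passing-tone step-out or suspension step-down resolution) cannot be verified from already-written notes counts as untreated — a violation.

A3: legal
B3: violates R4
C4: legal
D4: violates R4
E4: legal
F4: legal
G4: violates R4
A4: legal

{A3, A4, C4, E4, F4}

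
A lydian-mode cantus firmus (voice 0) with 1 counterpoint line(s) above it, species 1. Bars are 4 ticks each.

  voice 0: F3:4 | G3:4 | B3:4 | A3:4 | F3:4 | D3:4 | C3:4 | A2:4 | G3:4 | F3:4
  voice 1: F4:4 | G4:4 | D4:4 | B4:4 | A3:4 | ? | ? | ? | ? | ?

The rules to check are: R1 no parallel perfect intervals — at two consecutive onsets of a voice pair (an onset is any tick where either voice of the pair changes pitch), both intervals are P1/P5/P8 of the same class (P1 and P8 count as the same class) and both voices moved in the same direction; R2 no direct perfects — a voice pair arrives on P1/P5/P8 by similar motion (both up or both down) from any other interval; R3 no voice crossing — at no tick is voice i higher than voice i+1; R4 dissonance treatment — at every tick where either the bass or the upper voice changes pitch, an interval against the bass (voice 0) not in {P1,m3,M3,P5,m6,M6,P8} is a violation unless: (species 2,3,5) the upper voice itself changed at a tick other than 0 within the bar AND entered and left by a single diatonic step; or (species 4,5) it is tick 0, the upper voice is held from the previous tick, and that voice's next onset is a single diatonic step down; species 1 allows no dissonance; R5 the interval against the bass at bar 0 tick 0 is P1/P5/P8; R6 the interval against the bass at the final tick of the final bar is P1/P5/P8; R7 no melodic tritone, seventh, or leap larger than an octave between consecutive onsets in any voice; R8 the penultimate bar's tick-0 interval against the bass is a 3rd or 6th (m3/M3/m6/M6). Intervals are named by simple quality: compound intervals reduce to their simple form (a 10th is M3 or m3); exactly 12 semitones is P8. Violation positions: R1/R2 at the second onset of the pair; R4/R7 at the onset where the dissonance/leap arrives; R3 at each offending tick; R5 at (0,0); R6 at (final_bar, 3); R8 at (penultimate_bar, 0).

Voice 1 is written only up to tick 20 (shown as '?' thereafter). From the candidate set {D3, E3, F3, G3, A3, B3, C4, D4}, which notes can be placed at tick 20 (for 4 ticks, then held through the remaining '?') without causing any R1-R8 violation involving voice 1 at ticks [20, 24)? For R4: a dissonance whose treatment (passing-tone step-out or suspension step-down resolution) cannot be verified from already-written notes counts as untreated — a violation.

{A3, B3, D4, F3}

D3: violates R2
E3: violates R4
F3: legal
G3: violates R4
A3: legal
B3: legal
C4: violates R4
D4: legal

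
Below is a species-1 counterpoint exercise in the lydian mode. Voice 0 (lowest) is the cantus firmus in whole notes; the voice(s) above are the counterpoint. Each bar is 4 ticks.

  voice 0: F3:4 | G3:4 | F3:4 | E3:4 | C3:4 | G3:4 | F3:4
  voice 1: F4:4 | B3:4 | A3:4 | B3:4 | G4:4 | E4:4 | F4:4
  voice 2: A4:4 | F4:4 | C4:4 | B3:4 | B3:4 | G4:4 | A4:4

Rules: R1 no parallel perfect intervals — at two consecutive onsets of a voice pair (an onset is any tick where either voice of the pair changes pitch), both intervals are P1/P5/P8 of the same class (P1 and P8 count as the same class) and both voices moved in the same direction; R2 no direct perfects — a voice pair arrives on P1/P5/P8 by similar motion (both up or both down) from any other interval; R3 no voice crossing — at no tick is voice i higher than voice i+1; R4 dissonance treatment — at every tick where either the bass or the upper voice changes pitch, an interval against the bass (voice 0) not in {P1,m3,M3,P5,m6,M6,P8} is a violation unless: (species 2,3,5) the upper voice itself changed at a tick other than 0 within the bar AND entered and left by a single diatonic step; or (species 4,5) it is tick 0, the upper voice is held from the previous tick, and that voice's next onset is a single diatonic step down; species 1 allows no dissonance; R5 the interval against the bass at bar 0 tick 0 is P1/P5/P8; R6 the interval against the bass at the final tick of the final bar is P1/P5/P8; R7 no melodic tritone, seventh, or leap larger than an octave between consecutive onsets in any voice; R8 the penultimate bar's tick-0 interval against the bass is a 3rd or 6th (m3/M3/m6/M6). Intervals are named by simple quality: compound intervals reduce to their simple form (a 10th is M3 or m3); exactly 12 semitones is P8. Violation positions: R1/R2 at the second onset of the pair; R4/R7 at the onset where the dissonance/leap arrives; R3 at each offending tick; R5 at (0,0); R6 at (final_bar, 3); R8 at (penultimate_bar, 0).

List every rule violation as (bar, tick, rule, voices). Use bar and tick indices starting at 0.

(0, 0, R5, (0, 2))
(1, 0, R4, (0, 2))
(1, 0, R7, (1,))
(2, 0, R2, (0, 2))
(3, 0, R1, (0, 2))
(4, 0, R3, (1, 2))
(4, 0, R4, (0, 2))
(4, 1, R3, (1, 2))
(4, 2, R3, (1, 2))
(4, 3, R3, (1, 2))
(5, 0, R2, (0, 2))
(5, 0, R8, (0, 2))
(6, 3, R6, (0, 2))

bar 0: v0=F3 v1=F4 v2=A4 downbeat M3
bar 1: v0=G3 v1=B3 v2=F4 downbeat m7
bar 2: v0=F3 v1=A3 v2=C4 downbeat P5
bar 3: v0=E3 v1=B3 v2=B3 downbeat P5
bar 4: v0=C3 v1=G4 v2=B3 downbeat M7
bar 5: v0=G3 v1=E4 v2=G4 downbeat P8
bar 6: v0=F3 v1=F4 v2=A4 downbeat M3
  -> R5 @ bar 0 tick 0 v(0, 2): opens on M3
  -> R4 @ bar 1 tick 0 v(0, 2): G3/F4 m7 untreated
  -> R7 @ bar 1 tick 0 v(1,): F4->B3 leap 6st
  -> R2 @ bar 2 tick 0 v(0, 2): G3/F4 m7 -> F3/C4 P5 similar
  -> R1 @ bar 3 tick 0 v(0, 2): F3/C4 P5 -> E3/B3 P5 similar
  -> R3 @ bar 4 tick 0 v(1, 2): G4 above B3
  -> R4 @ bar 4 tick 0 v(0, 2): C3/B3 M7 untreated
  -> R3 @ bar 4 tick 1 v(1, 2): G4 above B3
  -> R3 @ bar 4 tick 2 v(1, 2): G4 above B3
  -> R3 @ bar 4 tick 3 v(1, 2): G4 above B3
  -> R2 @ bar 5 tick 0 v(0, 2): C3/B3 M7 -> G3/G4 P8 similar
  -> R8 @ bar 5 tick 0 v(0, 2): penult P8 not 3rd/6th
  -> R6 @ bar 6 tick 3 v(0, 2): closes on M3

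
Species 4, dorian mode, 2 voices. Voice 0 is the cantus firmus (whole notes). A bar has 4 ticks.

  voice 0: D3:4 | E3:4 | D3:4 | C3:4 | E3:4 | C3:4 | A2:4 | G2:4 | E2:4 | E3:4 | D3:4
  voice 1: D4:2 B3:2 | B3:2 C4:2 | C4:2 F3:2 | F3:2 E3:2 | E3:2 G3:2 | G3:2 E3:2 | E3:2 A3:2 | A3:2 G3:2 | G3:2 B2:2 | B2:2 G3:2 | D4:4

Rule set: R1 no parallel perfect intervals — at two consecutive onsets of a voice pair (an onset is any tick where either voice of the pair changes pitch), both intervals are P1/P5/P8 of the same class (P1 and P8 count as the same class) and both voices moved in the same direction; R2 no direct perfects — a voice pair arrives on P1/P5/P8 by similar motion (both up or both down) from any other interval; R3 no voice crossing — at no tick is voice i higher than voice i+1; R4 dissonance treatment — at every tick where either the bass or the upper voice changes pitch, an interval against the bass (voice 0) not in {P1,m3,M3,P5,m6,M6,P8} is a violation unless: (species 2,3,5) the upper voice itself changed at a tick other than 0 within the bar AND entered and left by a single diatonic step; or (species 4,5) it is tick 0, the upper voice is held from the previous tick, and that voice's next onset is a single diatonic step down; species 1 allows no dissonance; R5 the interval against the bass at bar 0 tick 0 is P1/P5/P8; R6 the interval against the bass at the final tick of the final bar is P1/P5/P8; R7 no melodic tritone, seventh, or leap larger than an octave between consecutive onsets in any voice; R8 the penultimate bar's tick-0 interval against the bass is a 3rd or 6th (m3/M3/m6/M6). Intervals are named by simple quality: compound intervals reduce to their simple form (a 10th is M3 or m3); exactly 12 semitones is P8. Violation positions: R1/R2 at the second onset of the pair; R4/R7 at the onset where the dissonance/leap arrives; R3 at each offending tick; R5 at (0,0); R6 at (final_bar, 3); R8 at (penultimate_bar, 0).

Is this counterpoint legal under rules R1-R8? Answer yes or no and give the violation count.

bar 0: v0=D3 v1=D4 (P8)
bar 1: v0=E3 v1=B3 (P5)
bar 2: v0=D3 v1=C4 (m7)
bar 3: v0=C3 v1=F3 (P4)
bar 4: v0=E3 v1=E3 (P1)
bar 5: v0=C3 v1=G3 (P5)
bar 6: v0=A2 v1=E3 (P5)
bar 7: v0=G2 v1=A3 (M2)
bar 8: v0=E2 v1=G3 (m3)
bar 9: v0=E3 v1=B2 (P4)
bar 10: v0=D3 v1=D4 (P8)
  R4 @ bar2.0: D3/C4 m7 untreated
  R3 @ bar9.0: E3 above B2
  R4 @ bar9.0: E3/B2 P4 untreated
  R8 @ bar9.0: penult P4 not 3rd/6th
  R3 @ bar9.1: E3 above B2

No (5 violations)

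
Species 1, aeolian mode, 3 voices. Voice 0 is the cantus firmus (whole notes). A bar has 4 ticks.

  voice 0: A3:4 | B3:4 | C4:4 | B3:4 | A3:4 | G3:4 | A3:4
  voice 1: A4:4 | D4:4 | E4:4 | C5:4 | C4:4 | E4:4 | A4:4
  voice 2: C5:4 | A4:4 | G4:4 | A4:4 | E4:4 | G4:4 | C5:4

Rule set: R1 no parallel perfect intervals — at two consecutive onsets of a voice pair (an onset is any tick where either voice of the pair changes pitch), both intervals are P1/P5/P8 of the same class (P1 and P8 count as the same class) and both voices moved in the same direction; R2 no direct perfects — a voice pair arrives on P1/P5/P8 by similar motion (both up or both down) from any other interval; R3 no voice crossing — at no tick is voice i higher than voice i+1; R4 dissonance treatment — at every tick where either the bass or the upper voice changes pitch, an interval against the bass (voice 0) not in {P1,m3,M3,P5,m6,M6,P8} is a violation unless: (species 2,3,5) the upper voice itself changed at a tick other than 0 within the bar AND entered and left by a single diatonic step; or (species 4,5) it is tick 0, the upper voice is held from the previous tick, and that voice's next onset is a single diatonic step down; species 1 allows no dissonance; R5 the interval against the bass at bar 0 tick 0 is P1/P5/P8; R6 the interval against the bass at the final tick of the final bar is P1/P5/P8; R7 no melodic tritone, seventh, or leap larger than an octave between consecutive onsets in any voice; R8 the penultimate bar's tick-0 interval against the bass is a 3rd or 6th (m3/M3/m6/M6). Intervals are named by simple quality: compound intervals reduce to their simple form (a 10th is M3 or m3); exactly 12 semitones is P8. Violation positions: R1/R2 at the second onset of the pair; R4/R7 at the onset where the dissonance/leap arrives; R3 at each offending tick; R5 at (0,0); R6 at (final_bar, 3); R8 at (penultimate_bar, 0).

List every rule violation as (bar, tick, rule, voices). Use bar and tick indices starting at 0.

(0, 0, R5, (0, 2))
(1, 0, R2, (1, 2))
(1, 0, R4, (0, 2))
(3, 0, R3, (1, 2))
(3, 0, R4, (0, 1))
(3, 0, R4, (0, 2))
(3, 1, R3, (1, 2))
(3, 2, R3, (1, 2))
(3, 3, R3, (1, 2))
(4, 0, R2, (0, 2))
(5, 0, R8, (0, 2))
(6, 0, R2, (0, 1))
(6, 3, R6, (0, 2))

bar 0: v0=A3 v1=A4 v2=C5 downbeat m3
bar 1: v0=B3 v1=D4 v2=A4 downbeat m7
bar 2: v0=C4 v1=E4 v2=G4 downbeat P5
bar 3: v0=B3 v1=C5 v2=A4 downbeat m7
bar 4: v0=A3 v1=C4 v2=E4 downbeat P5
bar 5: v0=G3 v1=E4 v2=G4 downbeat P8
bar 6: v0=A3 v1=A4 v2=C5 downbeat m3
  -> R5 @ bar 0 tick 0 v(0, 2): opens on m3
  -> R2 @ bar 1 tick 0 v(1, 2): A4/C5 m3 -> D4/A4 P5 similar
  -> R4 @ bar 1 tick 0 v(0, 2): B3/A4 m7 untreated
  -> R3 @ bar 3 tick 0 v(1, 2): C5 above A4
  -> R4 @ bar 3 tick 0 v(0, 1): B3/C5 m2 untreated
  -> R4 @ bar 3 tick 0 v(0, 2): B3/A4 m7 untreated
  -> R3 @ bar 3 tick 1 v(1, 2): C5 above A4
  -> R3 @ bar 3 tick 2 v(1, 2): C5 above A4
  -> R3 @ bar 3 tick 3 v(1, 2): C5 above A4
  -> R2 @ bar 4 tick 0 v(0, 2): B3/A4 m7 -> A3/E4 P5 similar
  -> R8 @ bar 5 tick 0 v(0, 2): penult P8 not 3rd/6th
  -> R2 @ bar 6 tick 0 v(0, 1): G3/E4 M6 -> A3/A4 P8 similar
  -> R6 @ bar 6 tick 3 v(0, 2): closes on m3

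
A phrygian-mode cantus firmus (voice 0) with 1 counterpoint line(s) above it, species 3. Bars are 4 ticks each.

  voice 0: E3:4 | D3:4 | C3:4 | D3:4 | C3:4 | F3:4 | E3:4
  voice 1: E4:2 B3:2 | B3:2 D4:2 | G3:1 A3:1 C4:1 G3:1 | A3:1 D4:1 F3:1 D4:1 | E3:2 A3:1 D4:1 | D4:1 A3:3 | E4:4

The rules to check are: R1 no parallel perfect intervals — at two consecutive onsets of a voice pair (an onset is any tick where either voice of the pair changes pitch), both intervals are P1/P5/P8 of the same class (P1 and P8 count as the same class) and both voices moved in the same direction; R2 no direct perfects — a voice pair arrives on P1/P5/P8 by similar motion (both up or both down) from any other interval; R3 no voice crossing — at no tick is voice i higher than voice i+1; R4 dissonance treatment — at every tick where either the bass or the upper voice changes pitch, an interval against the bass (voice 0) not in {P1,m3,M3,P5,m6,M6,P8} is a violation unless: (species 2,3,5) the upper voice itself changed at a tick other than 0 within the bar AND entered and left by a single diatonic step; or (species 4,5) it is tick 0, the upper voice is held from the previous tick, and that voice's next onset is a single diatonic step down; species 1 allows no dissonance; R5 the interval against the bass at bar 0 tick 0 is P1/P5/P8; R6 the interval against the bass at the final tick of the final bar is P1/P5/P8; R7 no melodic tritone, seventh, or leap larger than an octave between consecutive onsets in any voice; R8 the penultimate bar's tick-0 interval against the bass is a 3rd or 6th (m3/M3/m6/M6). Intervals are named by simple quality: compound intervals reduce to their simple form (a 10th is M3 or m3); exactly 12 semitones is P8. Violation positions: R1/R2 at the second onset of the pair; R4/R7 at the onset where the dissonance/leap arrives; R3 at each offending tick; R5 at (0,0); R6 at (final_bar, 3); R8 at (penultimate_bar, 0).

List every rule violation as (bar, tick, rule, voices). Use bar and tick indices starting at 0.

(2, 0, R2, (0, 1))
(3, 0, R1, (0, 1))
(4, 0, R7, (1,))
(4, 3, R4, (0, 1))

bar 0: v0=E3 v1=E4 downbeat P8
bar 1: v0=D3 v1=B3 downbeat M6
bar 2: v0=C3 v1=G3 downbeat P5
bar 3: v0=D3 v1=A3 downbeat P5
bar 4: v0=C3 v1=E3 downbeat M3
bar 5: v0=F3 v1=D4 downbeat M6
bar 6: v0=E3 v1=E4 downbeat P8
  -> R2 @ bar 2 tick 0 v(0, 1): D3/D4 P8 -> C3/G3 P5 similar
  -> R1 @ bar 3 tick 0 v(0, 1): C3/G3 P5 -> D3/A3 P5 similar
  -> R7 @ bar 4 tick 0 v(1,): D4->E3 leap 10st
  -> R4 @ bar 4 tick 3 v(0, 1): C3/D4 M2 untreated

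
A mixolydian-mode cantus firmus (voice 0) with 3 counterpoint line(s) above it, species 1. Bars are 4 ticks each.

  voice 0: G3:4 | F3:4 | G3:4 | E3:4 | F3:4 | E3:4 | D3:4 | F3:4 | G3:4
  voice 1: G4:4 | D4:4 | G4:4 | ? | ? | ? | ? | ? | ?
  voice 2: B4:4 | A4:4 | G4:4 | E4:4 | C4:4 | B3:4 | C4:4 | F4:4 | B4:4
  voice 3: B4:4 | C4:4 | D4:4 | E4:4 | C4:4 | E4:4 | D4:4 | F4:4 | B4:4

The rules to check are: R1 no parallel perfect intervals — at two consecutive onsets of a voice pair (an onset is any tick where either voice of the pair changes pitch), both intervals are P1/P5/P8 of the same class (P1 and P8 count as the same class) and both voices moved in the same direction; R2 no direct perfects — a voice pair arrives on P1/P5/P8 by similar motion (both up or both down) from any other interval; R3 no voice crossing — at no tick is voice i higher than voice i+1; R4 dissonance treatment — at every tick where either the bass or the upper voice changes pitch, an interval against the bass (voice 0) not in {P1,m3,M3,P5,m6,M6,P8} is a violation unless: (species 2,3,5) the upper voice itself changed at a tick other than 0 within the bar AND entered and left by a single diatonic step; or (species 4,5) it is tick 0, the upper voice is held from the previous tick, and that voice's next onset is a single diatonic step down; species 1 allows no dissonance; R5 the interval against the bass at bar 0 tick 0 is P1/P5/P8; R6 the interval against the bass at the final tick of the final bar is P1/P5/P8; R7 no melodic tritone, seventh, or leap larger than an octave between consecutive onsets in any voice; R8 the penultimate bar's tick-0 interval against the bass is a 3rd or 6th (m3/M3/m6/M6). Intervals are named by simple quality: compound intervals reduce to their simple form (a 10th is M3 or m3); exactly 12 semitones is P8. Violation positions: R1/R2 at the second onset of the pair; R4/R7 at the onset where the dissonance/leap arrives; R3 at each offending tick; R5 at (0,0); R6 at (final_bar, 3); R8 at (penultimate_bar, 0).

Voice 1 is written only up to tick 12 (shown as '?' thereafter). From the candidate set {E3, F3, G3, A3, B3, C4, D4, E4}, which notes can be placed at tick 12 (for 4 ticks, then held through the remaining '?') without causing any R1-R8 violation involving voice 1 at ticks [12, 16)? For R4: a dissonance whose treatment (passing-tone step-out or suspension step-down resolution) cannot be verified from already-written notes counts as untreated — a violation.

{C4, G3}

E3: violates R1,R7
F3: violates R4,R7
G3: legal
A3: violates R2,R4,R7
B3: violates R2
C4: legal
D4: violates R4
E4: violates R1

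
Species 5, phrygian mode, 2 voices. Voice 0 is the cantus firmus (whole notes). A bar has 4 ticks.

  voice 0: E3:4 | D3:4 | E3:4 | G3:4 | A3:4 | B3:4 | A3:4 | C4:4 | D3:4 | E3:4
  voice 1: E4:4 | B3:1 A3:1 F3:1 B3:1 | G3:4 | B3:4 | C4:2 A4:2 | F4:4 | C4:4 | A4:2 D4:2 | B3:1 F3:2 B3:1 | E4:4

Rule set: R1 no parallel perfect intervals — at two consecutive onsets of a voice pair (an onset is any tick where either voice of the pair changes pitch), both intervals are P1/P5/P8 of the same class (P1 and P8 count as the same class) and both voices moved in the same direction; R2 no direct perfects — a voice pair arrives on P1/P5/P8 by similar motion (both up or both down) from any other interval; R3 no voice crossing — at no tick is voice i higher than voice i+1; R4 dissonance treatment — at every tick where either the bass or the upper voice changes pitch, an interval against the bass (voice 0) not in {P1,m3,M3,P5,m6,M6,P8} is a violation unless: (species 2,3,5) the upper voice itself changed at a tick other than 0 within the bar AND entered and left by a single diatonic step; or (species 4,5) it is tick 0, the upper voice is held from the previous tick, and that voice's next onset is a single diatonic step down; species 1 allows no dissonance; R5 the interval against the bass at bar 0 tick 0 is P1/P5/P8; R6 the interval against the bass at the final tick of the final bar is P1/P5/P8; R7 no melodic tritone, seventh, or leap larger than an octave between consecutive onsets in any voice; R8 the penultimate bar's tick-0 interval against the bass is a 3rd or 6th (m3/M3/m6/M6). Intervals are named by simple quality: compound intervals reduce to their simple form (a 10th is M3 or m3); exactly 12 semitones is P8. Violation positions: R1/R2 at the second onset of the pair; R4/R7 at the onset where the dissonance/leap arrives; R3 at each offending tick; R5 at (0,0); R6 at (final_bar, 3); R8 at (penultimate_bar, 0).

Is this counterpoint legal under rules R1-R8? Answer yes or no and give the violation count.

No (7 violations)

bar 0: v0=E3 v1=E4 (P8)
bar 1: v0=D3 v1=B3 (M6)
bar 2: v0=E3 v1=G3 (m3)
bar 3: v0=G3 v1=B3 (M3)
bar 4: v0=A3 v1=C4 (m3)
bar 5: v0=B3 v1=F4 (TT)
bar 6: v0=A3 v1=C4 (m3)
bar 7: v0=C4 v1=A4 (M6)
bar 8: v0=D3 v1=B3 (M6)
bar 9: v0=E3 v1=E4 (P8)
  R7 @ bar1.3: F3->B3 leap 6st
  R4 @ bar5.0: B3/F4 TT untreated
  R4 @ bar7.2: C4/D4 M2 untreated
  R7 @ bar8.0: C4->D3 leap 10st
  R7 @ bar8.1: B3->F3 leap 6st
  R7 @ bar8.3: F3->B3 leap 6st
  R2 @ bar9.0: D3/B3 M6 -> E3/E4 P8 similar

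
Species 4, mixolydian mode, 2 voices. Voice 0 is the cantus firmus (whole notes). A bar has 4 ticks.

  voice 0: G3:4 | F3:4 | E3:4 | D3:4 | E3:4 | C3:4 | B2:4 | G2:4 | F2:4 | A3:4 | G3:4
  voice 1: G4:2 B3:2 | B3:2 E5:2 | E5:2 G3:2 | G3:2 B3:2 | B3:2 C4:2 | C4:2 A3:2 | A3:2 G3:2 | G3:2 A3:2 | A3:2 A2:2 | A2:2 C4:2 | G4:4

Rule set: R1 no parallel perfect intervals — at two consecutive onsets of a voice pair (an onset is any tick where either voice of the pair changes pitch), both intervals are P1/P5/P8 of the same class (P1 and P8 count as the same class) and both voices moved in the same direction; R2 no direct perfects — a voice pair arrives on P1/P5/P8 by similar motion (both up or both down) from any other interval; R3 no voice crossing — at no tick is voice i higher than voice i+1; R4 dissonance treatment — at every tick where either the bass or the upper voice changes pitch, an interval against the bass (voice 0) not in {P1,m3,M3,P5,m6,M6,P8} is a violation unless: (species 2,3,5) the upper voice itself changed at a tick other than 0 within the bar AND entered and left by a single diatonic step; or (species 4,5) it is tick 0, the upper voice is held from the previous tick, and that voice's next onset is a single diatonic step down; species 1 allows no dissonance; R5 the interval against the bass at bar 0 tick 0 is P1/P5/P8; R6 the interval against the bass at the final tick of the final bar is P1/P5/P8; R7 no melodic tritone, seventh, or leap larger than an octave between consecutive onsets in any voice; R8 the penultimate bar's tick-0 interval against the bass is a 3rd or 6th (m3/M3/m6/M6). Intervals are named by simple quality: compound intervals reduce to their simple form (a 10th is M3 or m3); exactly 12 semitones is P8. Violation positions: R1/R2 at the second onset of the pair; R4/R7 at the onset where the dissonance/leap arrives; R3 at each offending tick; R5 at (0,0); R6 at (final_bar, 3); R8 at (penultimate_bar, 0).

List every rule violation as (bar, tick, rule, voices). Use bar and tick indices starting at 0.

bar 0: v0=G3 v1=G4 downbeat P8
bar 1: v0=F3 v1=B3 downbeat TT
bar 2: v0=E3 v1=E5 downbeat P1
bar 3: v0=D3 v1=G3 downbeat P4
bar 4: v0=E3 v1=B3 downbeat P5
bar 5: v0=C3 v1=C4 downbeat P8
bar 6: v0=B2 v1=A3 downbeat m7
bar 7: v0=G2 v1=G3 downbeat P8
bar 8: v0=F2 v1=A3 downbeat M3
bar 9: v0=A3 v1=A2 downbeat P8
bar 10: v0=G3 v1=G4 downbeat P8
  -> R4 @ bar 1 tick 0 v(0, 1): F3/B3 TT untreated
  -> R4 @ bar 1 tick 2 v(0, 1): F3/E5 M7 untreated
  -> R7 @ bar 1 tick 2 v(1,): B3->E5 leap 17st
  -> R7 @ bar 2 tick 2 v(1,): E5->G3 leap 21st
  -> R4 @ bar 3 tick 0 v(0, 1): D3/G3 P4 untreated
  -> R4 @ bar 7 tick 2 v(0, 1): G2/A3 M2 untreated
  -> R3 @ bar 9 tick 0 v(0, 1): A3 above A2
  -> R7 @ bar 9 tick 0 v(0,): F2->A3 leap 16st
  -> R8 @ bar 9 tick 0 v(0, 1): penult P8 not 3rd/6th
  -> R3 @ bar 9 tick 1 v(0, 1): A3 above A2
  -> R7 @ bar 9 tick 2 v(1,): A2->C4 leap 15st

(1, 0, R4, (0, 1))
(1, 2, R4, (0, 1))
(1, 2, R7, (1,))
(2, 2, R7, (1,))
(3, 0, R4, (0, 1))
(7, 2, R4, (0, 1))
(9, 0, R3, (0, 1))
(9, 0, R7, (0,))
(9, 0, R8, (0, 1))
(9, 1, R3, (0, 1))
(9, 2, R7, (1,))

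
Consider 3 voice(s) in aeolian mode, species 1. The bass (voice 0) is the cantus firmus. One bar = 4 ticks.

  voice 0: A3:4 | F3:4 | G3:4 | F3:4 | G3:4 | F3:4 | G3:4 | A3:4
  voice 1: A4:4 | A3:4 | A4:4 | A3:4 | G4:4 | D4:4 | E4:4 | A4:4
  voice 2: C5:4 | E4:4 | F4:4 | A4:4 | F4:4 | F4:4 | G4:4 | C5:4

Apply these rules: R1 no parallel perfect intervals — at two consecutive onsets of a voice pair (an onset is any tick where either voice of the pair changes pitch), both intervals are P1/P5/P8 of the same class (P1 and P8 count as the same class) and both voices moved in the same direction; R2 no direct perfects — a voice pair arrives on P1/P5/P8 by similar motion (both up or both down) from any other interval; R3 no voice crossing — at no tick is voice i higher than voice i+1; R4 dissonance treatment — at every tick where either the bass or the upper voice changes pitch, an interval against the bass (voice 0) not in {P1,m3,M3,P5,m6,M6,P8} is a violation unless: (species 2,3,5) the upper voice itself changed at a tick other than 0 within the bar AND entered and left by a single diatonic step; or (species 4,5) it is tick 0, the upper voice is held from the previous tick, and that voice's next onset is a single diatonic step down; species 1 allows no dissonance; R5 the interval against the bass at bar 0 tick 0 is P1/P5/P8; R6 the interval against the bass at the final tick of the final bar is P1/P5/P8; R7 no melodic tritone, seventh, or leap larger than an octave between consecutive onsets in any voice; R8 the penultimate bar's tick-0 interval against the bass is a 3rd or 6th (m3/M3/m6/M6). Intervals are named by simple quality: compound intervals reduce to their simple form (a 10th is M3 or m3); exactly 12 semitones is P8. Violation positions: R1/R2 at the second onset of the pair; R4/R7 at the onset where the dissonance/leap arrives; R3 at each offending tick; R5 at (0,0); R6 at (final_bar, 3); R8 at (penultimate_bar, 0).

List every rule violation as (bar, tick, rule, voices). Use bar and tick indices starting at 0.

bar 0: v0=A3 v1=A4 v2=C5 downbeat m3
bar 1: v0=F3 v1=A3 v2=E4 downbeat M7
bar 2: v0=G3 v1=A4 v2=F4 downbeat m7
bar 3: v0=F3 v1=A3 v2=A4 downbeat M3
bar 4: v0=G3 v1=G4 v2=F4 downbeat m7
bar 5: v0=F3 v1=D4 v2=F4 downbeat P8
bar 6: v0=G3 v1=E4 v2=G4 downbeat P8
bar 7: v0=A3 v1=A4 v2=C5 downbeat m3
  -> R5 @ bar 0 tick 0 v(0, 2): opens on m3
  -> R2 @ bar 1 tick 0 v(1, 2): A4/C5 m3 -> A3/E4 P5 similar
  -> R4 @ bar 1 tick 0 v(0, 2): F3/E4 M7 untreated
  -> R3 @ bar 2 tick 0 v(1, 2): A4 above F4
  -> R4 @ bar 2 tick 0 v(0, 1): G3/A4 M2 untreated
  -> R4 @ bar 2 tick 0 v(0, 2): G3/F4 m7 untreated
  -> R3 @ bar 2 tick 1 v(1, 2): A4 above F4
  -> R3 @ bar 2 tick 2 v(1, 2): A4 above F4
  -> R3 @ bar 2 tick 3 v(1, 2): A4 above F4
  -> R2 @ bar 4 tick 0 v(0, 1): F3/A3 M3 -> G3/G4 P8 similar
  -> R3 @ bar 4 tick 0 v(1, 2): G4 above F4
  -> R4 @ bar 4 tick 0 v(0, 2): G3/F4 m7 untreated
  -> R7 @ bar 4 tick 0 v(1,): A3->G4 leap 10st
  -> R3 @ bar 4 tick 1 v(1, 2): G4 above F4
  -> R3 @ bar 4 tick 2 v(1, 2): G4 above F4
  -> R3 @ bar 4 tick 3 v(1, 2): G4 above F4
  -> R1 @ bar 6 tick 0 v(0, 2): F3/F4 P8 -> G3/G4 P8 similar
  -> R8 @ bar 6 tick 0 v(0, 2): penult P8 not 3rd/6th
  -> R2 @ bar 7 tick 0 v(0, 1): G3/E4 M6 -> A3/A4 P8 similar
  -> R6 @ bar 7 tick 3 v(0, 2): closes on m3

(0, 0, R5, (0, 2))
(1, 0, R2, (1, 2))
(1, 0, R4, (0, 2))
(2, 0, R3, (1, 2))
(2, 0, R4, (0, 1))
(2, 0, R4, (0, 2))
(2, 1, R3, (1, 2))
(2, 2, R3, (1, 2))
(2, 3, R3, (1, 2))
(4, 0, R2, (0, 1))
(4, 0, R3, (1, 2))
(4, 0, R4, (0, 2))
(4, 0, R7, (1,))
(4, 1, R3, (1, 2))
(4, 2, R3, (1, 2))
(4, 3, R3, (1, 2))
(6, 0, R1, (0, 2))
(6, 0, R8, (0, 2))
(7, 0, R2, (0, 1))
(7, 3, R6, (0, 2))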